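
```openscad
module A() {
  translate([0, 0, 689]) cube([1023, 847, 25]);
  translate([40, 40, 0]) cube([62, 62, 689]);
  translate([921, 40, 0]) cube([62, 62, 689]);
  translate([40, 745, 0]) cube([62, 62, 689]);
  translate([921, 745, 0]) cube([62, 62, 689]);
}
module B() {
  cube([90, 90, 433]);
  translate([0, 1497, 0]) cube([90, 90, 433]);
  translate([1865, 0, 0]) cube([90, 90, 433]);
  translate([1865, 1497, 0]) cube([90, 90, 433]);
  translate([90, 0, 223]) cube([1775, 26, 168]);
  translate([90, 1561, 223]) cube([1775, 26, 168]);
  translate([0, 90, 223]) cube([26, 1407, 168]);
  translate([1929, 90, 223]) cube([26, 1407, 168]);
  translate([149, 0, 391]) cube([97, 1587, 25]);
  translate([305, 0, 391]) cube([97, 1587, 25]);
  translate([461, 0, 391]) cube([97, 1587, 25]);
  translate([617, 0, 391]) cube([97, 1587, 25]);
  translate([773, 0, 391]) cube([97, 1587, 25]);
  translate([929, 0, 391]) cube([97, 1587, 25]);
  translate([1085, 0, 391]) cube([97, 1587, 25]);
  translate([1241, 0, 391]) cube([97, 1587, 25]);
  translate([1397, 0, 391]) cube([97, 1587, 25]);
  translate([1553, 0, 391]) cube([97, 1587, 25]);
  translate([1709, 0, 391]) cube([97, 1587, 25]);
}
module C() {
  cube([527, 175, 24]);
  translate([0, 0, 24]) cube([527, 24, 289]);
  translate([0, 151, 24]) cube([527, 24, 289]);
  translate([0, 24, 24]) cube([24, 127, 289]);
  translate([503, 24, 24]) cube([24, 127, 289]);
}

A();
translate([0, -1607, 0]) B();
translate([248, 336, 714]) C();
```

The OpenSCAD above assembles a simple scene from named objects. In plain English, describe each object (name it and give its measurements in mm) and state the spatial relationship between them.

A is a table: top 1023 mm (x) × 847 mm (y), 25 mm thick, upper face at z = 714 mm, on four 62×62 mm square legs, each inset 40 mm from the nearest pair of top edges, running from z = 0 to the bottom of the top.

B is a bed frame 1955 mm long (x) by 1587 mm wide (y). Four 90×90 mm corner posts, 433 mm tall, at the corners of the footprint. Four rails of 26 mm thickness and 168 mm height run between adjacent posts with their undersides at z = 223 mm, their outer faces flush with the outside of the frame (the two x-running rails run between the posts' inner faces; the two y-running rails run between the posts' inner faces). 11 slats, each 97 mm wide (x) and 25 mm thick, lie across the top of the two x-running rails, running the full 1587 mm width of the frame in y; the slats are evenly spaced along x between the inner faces of the end posts with equal gaps (rounded down to the nearest mm) at the −x end and between each pair — any rounding remainder accumulates at the +x end.

C is an open-topped rectangular box: outside dimensions 527×175×313 mm, with a uniform wall and base thickness of 24 mm. The base is a full 527×175 slab on the floor; four walls sit on top of the base. The front and back walls (the −y and +y sides) span the full width; the two side walls fit between them.

The bed frame is on the floor beside the table on its −y side. The open box is on top of the table, centred.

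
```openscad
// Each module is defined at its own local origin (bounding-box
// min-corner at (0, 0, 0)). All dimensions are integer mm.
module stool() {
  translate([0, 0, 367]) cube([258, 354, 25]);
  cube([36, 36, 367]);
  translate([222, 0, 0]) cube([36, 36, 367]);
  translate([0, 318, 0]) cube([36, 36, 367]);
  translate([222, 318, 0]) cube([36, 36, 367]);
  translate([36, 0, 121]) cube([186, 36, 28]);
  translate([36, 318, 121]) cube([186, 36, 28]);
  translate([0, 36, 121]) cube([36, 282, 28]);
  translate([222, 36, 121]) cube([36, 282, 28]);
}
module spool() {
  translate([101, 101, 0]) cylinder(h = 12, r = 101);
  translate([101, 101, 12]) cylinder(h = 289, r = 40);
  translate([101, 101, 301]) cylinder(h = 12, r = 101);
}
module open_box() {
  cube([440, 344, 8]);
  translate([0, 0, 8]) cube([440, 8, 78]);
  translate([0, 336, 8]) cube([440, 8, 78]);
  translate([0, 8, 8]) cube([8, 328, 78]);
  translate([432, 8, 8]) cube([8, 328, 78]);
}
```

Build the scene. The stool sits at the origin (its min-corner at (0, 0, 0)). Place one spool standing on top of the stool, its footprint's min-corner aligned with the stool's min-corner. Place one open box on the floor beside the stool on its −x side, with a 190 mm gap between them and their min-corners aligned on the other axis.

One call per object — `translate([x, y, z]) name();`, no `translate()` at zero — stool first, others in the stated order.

stool();
translate([0, 0, 392]) spool();
translate([-630, 0, 0]) open_box();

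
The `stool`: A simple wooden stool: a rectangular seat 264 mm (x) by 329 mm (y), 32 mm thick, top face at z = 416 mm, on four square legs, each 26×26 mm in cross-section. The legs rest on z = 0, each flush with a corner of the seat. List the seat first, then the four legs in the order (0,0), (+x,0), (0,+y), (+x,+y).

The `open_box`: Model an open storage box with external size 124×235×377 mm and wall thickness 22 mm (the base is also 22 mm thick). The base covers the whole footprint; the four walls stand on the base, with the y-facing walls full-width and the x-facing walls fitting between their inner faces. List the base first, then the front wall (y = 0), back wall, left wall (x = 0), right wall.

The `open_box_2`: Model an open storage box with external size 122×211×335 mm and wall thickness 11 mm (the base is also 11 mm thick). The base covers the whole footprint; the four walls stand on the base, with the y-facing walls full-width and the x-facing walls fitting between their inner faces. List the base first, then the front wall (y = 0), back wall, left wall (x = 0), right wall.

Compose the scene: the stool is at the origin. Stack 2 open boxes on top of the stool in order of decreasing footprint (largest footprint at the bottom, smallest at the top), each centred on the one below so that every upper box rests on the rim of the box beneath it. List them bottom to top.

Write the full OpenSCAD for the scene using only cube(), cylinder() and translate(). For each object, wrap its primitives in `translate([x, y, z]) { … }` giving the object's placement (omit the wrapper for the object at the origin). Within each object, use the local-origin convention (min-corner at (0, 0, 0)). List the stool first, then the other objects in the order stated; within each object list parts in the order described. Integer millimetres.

translate([0, 0, 384]) cube([264, 329, 32]);
cube([26, 26, 384]);
translate([238, 0, 0]) cube([26, 26, 384]);
translate([0, 303, 0]) cube([26, 26, 384]);
translate([238, 303, 0]) cube([26, 26, 384]);
translate([70, 47, 416]) {
  cube([124, 235, 22]);
  translate([0, 0, 22]) cube([124, 22, 355]);
  translate([0, 213, 22]) cube([124, 22, 355]);
  translate([0, 22, 22]) cube([22, 191, 355]);
  translate([102, 22, 22]) cube([22, 191, 355]);
}
translate([71, 59, 793]) {
  cube([122, 211, 11]);
  translate([0, 0, 11]) cube([122, 11, 324]);
  translate([0, 200, 11]) cube([122, 11, 324]);
  translate([0, 11, 11]) cube([11, 189, 324]);
  translate([111, 11, 11]) cube([11, 189, 324]);
}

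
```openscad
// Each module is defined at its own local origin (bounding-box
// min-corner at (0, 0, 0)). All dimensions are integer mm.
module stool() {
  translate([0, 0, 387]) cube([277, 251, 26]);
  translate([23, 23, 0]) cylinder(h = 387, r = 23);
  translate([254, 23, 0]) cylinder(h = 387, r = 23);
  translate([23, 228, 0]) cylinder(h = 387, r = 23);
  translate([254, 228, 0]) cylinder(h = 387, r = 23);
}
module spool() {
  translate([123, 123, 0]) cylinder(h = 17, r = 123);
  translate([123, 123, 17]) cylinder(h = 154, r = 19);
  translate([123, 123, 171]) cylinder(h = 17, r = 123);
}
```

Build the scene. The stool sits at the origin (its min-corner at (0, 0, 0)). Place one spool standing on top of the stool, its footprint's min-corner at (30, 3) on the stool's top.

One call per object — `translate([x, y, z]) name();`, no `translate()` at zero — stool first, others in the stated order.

stool();
translate([30, 3, 413]) spool();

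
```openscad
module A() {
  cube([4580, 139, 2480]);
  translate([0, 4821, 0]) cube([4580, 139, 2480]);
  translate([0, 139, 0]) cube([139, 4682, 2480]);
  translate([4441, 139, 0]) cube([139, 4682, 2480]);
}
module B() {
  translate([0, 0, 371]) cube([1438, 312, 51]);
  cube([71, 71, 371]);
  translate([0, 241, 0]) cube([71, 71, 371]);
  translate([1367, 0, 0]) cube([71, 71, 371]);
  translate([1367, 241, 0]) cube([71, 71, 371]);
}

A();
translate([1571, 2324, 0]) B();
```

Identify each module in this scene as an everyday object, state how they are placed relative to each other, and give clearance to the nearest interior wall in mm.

A is a house frame. B is a bench. The bench sits inside the house frame, centred. The clearance to the nearest interior wall is 1432 mm.

Clearances: x = 1432, y = 2185; minimum 1432 mm.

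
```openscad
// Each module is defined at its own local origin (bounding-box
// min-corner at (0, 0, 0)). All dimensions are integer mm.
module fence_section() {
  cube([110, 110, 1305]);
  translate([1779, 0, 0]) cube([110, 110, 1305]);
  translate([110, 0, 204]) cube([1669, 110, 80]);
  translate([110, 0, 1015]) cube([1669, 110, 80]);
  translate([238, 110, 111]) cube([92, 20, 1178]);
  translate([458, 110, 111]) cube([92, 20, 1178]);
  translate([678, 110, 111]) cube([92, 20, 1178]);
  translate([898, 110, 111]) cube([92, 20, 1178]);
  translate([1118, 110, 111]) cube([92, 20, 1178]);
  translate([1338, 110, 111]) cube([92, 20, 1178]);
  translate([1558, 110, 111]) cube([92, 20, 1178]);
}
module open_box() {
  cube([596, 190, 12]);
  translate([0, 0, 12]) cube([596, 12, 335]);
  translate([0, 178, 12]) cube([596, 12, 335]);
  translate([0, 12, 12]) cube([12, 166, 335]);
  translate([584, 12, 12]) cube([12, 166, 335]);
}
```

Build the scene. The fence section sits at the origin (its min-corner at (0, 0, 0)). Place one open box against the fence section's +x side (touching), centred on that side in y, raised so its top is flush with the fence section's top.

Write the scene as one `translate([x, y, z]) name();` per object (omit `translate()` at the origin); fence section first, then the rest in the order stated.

fence_section();
translate([1889, -30, 958]) open_box();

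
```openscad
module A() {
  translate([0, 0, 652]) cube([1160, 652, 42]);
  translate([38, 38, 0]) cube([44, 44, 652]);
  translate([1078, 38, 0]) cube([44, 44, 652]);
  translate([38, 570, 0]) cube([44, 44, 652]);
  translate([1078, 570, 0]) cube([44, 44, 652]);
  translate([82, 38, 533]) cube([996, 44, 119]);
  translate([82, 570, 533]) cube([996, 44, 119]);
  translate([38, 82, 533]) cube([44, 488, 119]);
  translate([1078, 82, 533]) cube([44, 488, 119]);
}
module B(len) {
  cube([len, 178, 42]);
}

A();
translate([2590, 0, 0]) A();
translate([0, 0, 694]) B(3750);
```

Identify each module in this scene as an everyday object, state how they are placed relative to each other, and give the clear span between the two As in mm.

Second table starts at x = 2590; first ends at x = 1160; clear span = 2590 − 1160 = 1430 mm.

A is a table. B is a beam. A beam spans the tops of two tables. The clear span between the two tables is 1430 mm.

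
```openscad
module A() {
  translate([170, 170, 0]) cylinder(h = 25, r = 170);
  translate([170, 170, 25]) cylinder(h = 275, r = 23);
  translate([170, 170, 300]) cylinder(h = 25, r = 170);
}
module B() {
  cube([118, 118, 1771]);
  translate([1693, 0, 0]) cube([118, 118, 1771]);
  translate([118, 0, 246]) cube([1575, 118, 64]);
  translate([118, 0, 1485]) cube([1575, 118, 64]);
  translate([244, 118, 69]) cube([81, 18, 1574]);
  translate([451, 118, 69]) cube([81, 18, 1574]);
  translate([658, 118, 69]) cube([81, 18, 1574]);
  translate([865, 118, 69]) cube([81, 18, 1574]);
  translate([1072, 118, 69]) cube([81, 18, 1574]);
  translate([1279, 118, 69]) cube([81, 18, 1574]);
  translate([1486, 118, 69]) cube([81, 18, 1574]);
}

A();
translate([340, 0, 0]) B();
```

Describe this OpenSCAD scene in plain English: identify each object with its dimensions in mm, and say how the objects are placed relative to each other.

A is a spool: two coaxial disc flanges of radius 170 mm and thickness 25 mm, joined by a core cylinder of radius 23 mm and height 275 mm. The lower flange rests on z = 0 and the three cylinders share a vertical axis.

B is a fence section. Two 118×118 mm posts, 1771 mm tall, stand on the floor with a clear span of 1575 mm between their inner faces. Two horizontal rails of 118×64 mm section span the gap between the posts with their undersides at z = 246 mm and z = 1485 mm, flush with the posts' −y face. 7 pickets, each 81 mm wide, 18 mm thick and 1574 mm tall, are fixed to the +y face of the rails with their bottoms at z = 69 mm, evenly spaced across the span with equal gaps (rounded down to the nearest mm) at the −x end and between each pair — any rounding remainder accumulates at the +x end.

The fence section is against the spool's +x side, with their −y faces flush.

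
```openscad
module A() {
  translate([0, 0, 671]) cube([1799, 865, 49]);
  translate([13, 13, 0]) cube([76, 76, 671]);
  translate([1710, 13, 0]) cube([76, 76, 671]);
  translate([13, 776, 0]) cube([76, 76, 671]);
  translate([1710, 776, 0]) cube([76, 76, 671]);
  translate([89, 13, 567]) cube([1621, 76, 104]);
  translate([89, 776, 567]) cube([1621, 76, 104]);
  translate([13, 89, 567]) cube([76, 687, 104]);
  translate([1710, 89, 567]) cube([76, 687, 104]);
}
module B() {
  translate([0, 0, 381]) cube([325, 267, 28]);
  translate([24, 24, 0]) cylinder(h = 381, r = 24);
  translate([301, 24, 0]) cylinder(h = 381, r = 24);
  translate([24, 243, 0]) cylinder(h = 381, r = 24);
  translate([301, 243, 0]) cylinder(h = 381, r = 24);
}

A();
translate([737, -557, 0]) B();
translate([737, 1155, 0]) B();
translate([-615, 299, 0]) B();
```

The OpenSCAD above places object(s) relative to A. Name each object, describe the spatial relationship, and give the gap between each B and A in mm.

A is a table. B is a stool. Three stools sit around the table at the −y, +y, −x sides. The gap between each stool and the table is 290 mm.

Each stool's nearest face is 290 mm from the table's bounding box.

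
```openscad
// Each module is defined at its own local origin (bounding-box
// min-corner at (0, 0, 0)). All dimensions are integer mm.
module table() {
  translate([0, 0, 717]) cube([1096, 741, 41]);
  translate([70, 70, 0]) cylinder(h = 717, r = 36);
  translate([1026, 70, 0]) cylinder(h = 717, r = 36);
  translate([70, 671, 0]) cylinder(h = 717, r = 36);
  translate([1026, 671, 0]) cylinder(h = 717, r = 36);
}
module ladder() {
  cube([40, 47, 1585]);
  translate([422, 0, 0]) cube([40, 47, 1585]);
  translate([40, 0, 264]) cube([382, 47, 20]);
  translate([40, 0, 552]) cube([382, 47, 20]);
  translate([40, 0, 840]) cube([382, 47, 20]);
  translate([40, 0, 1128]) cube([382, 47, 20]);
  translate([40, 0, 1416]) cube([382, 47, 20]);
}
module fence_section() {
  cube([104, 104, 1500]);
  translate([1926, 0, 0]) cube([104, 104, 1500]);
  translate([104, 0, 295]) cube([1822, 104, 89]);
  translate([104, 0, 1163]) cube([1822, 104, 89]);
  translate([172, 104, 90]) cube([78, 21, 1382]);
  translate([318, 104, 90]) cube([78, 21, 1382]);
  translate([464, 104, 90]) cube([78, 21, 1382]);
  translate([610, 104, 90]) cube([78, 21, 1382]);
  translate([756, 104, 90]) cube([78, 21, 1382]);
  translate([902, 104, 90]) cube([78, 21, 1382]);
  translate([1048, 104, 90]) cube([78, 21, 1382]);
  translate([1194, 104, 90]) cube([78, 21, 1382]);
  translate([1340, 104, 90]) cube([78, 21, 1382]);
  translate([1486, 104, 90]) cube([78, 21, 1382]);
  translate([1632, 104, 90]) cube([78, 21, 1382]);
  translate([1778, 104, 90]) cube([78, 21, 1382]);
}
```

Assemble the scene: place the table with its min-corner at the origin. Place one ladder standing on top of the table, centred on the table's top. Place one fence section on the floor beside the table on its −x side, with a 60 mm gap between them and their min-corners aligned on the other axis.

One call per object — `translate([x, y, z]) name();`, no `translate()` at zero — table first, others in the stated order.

table();
translate([317, 347, 758]) ladder();
translate([-2090, 0, 0]) fence_section();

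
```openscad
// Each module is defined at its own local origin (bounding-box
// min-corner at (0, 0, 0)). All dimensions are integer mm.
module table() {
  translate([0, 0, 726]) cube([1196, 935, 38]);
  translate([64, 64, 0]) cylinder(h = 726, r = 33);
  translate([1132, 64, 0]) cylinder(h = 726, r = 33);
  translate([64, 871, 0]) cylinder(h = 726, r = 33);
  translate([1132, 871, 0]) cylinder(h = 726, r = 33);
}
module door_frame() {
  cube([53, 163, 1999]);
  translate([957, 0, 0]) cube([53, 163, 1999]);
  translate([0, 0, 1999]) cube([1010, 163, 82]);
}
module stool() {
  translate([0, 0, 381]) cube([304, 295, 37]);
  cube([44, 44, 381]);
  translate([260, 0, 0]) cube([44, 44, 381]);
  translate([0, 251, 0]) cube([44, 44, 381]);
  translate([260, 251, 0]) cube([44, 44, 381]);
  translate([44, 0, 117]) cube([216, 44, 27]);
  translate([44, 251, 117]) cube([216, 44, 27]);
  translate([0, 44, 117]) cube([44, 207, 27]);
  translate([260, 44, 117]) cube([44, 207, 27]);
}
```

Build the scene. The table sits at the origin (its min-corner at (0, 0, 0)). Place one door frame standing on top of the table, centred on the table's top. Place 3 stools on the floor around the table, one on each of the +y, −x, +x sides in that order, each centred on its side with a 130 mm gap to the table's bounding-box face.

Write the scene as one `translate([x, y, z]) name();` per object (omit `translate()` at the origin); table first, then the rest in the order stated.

table();
translate([93, 386, 764]) door_frame();
translate([446, 1065, 0]) stool();
translate([-434, 320, 0]) stool();
translate([1326, 320, 0]) stool();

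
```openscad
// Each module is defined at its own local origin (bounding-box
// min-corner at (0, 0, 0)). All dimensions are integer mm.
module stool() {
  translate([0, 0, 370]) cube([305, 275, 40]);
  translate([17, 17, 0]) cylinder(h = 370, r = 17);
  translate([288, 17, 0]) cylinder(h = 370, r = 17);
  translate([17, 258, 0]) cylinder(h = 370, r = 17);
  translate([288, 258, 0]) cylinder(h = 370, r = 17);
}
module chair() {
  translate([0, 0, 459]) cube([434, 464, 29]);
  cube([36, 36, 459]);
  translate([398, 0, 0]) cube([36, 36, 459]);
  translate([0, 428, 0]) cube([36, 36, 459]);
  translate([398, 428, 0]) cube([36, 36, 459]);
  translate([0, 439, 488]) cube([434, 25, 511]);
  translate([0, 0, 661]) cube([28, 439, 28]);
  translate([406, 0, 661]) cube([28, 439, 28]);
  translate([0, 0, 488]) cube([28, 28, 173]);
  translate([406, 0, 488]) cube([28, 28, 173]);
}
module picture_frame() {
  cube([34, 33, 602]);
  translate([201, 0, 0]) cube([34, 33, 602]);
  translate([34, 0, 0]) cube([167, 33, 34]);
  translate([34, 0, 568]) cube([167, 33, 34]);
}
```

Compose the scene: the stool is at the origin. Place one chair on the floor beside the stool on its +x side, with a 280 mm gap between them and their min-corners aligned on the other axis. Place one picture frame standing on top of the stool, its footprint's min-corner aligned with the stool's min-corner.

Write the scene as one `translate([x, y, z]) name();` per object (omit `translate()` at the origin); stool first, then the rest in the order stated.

stool();
translate([585, 0, 0]) chair();
translate([0, 0, 410]) picture_frame();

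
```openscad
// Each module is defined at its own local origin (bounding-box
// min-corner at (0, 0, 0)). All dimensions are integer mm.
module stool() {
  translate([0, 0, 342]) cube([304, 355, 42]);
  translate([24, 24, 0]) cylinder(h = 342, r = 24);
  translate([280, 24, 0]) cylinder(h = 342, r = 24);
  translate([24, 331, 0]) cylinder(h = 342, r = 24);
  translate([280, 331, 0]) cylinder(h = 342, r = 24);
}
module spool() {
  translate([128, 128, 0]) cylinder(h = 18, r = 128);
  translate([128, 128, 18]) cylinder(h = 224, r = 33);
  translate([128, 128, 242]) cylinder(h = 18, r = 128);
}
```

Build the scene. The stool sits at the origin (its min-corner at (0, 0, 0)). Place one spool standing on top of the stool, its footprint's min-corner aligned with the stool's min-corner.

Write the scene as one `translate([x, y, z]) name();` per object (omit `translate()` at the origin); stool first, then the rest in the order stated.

stool();
translate([0, 0, 384]) spool();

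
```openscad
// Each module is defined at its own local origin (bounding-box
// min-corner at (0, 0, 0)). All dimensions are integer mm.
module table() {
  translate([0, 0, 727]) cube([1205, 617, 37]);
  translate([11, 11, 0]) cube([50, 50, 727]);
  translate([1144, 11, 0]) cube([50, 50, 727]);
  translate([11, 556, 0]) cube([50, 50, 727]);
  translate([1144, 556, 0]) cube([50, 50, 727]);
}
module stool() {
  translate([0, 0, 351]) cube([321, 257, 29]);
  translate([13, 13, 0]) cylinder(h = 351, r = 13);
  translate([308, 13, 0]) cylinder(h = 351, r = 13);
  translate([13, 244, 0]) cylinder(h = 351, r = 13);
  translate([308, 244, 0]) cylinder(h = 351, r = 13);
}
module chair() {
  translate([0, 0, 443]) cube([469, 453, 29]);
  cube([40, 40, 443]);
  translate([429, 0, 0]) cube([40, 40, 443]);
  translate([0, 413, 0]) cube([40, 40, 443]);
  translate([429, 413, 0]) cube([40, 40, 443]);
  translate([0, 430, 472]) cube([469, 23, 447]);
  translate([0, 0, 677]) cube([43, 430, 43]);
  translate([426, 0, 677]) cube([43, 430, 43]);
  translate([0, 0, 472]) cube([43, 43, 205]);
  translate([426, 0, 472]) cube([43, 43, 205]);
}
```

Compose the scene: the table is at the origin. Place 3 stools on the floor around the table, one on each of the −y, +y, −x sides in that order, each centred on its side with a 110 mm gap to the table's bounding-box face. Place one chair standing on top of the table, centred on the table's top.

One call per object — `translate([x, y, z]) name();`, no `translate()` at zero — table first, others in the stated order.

table();
translate([442, -367, 0]) stool();
translate([442, 727, 0]) stool();
translate([-431, 180, 0]) stool();
translate([368, 82, 764]) chair();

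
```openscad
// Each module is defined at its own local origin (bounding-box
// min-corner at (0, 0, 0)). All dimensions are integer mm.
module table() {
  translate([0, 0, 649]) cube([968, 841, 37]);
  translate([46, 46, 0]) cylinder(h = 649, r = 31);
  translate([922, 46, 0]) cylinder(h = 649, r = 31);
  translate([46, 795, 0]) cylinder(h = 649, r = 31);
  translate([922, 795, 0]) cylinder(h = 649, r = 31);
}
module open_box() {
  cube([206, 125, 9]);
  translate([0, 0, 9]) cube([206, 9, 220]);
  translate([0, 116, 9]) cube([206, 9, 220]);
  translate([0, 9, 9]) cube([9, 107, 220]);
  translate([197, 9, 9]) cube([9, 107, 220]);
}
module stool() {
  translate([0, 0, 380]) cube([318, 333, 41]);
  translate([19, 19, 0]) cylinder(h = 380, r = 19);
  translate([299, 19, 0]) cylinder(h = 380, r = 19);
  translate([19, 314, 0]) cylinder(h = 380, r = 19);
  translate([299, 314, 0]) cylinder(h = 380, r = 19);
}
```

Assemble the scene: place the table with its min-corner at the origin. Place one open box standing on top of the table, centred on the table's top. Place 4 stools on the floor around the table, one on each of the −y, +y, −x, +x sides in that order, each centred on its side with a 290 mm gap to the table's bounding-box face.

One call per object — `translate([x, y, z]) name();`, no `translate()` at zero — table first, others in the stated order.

table();
translate([381, 358, 686]) open_box();
translate([325, -623, 0]) stool();
translate([325, 1131, 0]) stool();
translate([-608, 254, 0]) stool();
translate([1258, 254, 0]) stool();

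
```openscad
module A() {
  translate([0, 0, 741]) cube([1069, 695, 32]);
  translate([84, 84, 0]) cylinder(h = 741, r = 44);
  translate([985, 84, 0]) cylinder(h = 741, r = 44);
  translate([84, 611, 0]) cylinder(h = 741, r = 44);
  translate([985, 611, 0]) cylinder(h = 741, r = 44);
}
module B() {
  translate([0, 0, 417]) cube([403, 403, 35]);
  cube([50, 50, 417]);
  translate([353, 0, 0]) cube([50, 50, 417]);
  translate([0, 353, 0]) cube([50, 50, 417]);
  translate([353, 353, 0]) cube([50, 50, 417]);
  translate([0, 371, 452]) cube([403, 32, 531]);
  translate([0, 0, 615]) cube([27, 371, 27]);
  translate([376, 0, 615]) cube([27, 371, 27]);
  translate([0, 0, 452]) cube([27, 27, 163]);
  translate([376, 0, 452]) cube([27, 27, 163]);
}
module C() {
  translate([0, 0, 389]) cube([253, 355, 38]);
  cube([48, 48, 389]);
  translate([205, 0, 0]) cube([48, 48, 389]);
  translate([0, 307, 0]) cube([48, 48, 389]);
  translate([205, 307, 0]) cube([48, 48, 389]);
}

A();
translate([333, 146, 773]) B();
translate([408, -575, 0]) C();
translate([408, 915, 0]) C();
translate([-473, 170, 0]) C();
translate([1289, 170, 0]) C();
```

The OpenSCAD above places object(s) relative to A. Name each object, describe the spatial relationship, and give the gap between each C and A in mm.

Each stool's nearest face is 220 mm from the table's bounding box.

A is a table. B is a chair. C is a stool. The chair is on top of the table, centred. Four stools sit around the table at the −y, +y, −x, +x sides. The gap between each stool and the table is 220 mm.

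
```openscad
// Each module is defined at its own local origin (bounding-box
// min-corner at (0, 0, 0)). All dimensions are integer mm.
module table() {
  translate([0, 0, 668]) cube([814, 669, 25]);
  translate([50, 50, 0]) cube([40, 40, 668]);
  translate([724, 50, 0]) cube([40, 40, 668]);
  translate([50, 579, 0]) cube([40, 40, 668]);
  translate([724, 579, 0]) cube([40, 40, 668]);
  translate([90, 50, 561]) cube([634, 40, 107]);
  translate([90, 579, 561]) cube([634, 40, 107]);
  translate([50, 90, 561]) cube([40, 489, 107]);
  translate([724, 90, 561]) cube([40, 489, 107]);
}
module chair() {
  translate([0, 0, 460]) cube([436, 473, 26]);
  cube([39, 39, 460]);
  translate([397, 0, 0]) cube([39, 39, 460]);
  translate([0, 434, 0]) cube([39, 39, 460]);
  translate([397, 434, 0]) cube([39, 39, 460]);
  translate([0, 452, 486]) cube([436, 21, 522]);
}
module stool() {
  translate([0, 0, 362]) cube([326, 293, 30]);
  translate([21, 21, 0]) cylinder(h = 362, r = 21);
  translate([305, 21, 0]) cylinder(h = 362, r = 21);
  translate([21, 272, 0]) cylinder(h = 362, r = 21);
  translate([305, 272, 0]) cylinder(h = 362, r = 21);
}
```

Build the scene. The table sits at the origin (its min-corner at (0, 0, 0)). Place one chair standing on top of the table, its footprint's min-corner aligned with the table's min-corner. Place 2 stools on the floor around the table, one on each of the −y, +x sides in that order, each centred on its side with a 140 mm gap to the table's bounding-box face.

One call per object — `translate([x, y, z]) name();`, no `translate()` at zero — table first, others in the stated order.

table();
translate([0, 0, 693]) chair();
translate([244, -433, 0]) stool();
translate([954, 188, 0]) stool();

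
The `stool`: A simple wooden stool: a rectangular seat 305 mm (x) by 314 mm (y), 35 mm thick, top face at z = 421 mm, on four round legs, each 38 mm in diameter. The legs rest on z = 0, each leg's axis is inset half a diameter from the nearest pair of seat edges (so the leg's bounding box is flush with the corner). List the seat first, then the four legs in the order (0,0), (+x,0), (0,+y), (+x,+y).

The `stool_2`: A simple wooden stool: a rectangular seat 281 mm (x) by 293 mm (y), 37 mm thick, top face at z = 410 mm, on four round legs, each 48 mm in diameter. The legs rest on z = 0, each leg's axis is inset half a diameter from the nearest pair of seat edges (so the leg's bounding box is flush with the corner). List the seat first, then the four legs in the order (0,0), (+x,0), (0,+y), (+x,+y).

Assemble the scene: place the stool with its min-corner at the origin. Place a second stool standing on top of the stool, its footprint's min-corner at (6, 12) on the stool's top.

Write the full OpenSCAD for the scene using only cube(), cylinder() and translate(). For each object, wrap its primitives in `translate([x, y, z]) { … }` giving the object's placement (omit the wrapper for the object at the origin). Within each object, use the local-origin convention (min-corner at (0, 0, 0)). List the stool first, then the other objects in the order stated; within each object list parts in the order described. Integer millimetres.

translate([0, 0, 386]) cube([305, 314, 35]);
translate([19, 19, 0]) cylinder(h = 386, r = 19);
translate([286, 19, 0]) cylinder(h = 386, r = 19);
translate([19, 295, 0]) cylinder(h = 386, r = 19);
translate([286, 295, 0]) cylinder(h = 386, r = 19);
translate([6, 12, 421]) {
  translate([0, 0, 373]) cube([281, 293, 37]);
  translate([24, 24, 0]) cylinder(h = 373, r = 24);
  translate([257, 24, 0]) cylinder(h = 373, r = 24);
  translate([24, 269, 0]) cylinder(h = 373, r = 24);
  translate([257, 269, 0]) cylinder(h = 373, r = 24);
}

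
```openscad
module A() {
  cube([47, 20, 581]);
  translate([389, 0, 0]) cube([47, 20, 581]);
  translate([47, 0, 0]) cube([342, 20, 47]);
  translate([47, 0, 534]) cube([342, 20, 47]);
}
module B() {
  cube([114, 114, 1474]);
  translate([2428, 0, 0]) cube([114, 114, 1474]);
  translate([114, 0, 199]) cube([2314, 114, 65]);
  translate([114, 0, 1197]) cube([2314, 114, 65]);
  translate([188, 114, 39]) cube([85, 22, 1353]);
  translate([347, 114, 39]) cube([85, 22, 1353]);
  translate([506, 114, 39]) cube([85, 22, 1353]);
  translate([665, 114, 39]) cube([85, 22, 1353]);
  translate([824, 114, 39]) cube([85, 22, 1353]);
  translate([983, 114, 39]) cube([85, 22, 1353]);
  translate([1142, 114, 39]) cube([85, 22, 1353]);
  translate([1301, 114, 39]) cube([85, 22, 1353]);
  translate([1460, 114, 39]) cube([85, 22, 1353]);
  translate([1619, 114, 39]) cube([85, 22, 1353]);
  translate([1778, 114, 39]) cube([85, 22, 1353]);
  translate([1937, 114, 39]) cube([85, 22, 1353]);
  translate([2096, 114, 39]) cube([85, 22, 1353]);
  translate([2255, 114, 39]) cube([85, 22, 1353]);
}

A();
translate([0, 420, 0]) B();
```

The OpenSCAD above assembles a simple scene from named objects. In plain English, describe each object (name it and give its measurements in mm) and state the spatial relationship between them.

A is a rectangular picture frame lying in the x–z plane (depth along y). The opening is 342 mm wide (x) by 487 mm tall (z), surrounded by a border 47 mm wide on all four sides. The frame is 20 mm deep and is made of two full-height vertical stiles with two horizontal rails fitted between them.

B is a fence section. Two 114×114 mm posts, 1474 mm tall, stand on the floor with a clear span of 2314 mm between their inner faces. Two horizontal rails of 114×65 mm section span the gap between the posts with their undersides at z = 199 mm and z = 1197 mm, flush with the posts' −y face. 14 pickets, each 85 mm wide, 22 mm thick and 1353 mm tall, are fixed to the +y face of the rails with their bottoms at z = 39 mm, evenly spaced across the span with equal gaps (rounded down to the nearest mm) at the −x end and between each pair — any rounding remainder accumulates at the +x end.

The fence section is on the floor beside the picture frame on its +y side.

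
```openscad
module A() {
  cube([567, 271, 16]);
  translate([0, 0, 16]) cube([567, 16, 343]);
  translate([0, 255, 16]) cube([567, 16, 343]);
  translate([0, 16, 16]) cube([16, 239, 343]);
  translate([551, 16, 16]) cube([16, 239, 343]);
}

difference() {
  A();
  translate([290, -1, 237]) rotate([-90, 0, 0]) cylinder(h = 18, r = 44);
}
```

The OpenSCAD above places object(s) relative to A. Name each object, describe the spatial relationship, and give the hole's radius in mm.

The subtracted cylinder has r = 44 mm.

A is an open box. The open box has a circular hole through its front wall. The hole's radius is 44 mm.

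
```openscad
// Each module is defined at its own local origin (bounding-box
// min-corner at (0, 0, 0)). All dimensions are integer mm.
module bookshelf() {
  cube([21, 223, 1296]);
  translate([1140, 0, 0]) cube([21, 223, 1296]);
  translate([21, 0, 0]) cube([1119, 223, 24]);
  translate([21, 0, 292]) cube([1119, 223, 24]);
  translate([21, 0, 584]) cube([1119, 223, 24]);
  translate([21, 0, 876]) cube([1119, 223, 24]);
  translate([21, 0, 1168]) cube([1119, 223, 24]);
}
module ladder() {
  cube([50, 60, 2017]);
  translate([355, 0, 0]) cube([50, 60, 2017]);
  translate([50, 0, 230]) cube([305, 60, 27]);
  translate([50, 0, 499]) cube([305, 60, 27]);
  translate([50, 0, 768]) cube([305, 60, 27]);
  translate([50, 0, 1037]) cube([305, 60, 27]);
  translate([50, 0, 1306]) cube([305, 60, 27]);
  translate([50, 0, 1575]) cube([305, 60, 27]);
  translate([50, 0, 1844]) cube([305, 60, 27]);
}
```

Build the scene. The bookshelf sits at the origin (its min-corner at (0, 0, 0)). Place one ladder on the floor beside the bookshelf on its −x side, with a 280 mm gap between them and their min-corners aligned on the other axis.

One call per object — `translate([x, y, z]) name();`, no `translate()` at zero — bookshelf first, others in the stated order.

bookshelf();
translate([-685, 0, 0]) ladder();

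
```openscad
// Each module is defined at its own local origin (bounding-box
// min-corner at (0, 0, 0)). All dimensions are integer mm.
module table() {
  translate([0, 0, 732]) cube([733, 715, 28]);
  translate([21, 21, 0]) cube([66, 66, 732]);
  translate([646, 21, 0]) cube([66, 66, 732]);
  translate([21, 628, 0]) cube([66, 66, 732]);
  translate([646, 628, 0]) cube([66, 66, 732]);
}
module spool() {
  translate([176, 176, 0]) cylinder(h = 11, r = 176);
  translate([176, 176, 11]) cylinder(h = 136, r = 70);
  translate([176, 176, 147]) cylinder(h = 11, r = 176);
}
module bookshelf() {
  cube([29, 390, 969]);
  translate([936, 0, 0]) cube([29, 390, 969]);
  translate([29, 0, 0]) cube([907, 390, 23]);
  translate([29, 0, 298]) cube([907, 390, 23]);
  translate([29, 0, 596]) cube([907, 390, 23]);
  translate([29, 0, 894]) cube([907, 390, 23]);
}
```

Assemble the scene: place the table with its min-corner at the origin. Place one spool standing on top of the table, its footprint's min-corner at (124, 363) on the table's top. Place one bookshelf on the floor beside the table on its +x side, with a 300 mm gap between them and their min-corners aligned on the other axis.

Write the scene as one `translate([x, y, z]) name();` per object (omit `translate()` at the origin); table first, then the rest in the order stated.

table();
translate([124, 363, 760]) spool();
translate([1033, 0, 0]) bookshelf();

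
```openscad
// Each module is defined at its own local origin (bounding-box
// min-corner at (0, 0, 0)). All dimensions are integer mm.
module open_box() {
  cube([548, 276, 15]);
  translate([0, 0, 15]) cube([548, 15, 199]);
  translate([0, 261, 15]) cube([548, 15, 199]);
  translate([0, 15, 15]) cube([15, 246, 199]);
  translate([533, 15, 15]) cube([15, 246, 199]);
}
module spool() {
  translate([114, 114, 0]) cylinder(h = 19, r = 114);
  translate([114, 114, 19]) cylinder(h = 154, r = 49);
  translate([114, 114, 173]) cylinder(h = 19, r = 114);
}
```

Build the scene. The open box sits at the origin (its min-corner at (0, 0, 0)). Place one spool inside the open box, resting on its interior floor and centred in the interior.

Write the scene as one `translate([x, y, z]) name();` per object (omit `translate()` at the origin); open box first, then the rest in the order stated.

open_box();
translate([160, 24, 15]) spool();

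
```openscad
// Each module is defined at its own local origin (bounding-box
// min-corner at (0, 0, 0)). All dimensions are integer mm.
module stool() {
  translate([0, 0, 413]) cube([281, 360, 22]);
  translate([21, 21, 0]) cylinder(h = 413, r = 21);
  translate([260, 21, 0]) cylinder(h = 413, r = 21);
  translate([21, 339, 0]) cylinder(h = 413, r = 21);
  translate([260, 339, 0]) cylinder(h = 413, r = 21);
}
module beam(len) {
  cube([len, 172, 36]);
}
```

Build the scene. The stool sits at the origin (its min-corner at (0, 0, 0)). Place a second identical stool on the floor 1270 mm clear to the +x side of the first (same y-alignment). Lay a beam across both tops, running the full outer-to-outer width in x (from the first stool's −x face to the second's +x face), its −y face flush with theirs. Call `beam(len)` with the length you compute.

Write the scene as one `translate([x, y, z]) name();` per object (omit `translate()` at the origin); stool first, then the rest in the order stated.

stool();
translate([1551, 0, 0]) stool();
translate([0, 0, 435]) beam(1832);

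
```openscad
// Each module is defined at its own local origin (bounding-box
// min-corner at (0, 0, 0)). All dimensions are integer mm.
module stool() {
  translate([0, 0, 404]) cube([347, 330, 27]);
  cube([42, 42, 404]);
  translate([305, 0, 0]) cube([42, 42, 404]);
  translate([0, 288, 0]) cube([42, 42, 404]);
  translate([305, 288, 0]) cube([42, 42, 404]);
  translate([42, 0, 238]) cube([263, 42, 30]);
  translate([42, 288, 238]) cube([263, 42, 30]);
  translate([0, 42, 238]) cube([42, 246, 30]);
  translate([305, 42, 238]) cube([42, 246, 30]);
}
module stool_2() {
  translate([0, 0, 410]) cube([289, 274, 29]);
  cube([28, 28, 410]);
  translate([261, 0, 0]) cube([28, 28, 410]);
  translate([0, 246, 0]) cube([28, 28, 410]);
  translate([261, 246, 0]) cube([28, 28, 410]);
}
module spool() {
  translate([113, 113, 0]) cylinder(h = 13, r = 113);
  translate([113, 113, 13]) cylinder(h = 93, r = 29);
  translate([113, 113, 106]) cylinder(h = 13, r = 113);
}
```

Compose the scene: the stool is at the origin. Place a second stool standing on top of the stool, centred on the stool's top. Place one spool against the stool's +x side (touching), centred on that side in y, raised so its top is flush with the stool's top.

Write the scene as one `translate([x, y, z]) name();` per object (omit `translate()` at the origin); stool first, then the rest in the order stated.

stool();
translate([29, 28, 431]) stool_2();
translate([347, 52, 312]) spool();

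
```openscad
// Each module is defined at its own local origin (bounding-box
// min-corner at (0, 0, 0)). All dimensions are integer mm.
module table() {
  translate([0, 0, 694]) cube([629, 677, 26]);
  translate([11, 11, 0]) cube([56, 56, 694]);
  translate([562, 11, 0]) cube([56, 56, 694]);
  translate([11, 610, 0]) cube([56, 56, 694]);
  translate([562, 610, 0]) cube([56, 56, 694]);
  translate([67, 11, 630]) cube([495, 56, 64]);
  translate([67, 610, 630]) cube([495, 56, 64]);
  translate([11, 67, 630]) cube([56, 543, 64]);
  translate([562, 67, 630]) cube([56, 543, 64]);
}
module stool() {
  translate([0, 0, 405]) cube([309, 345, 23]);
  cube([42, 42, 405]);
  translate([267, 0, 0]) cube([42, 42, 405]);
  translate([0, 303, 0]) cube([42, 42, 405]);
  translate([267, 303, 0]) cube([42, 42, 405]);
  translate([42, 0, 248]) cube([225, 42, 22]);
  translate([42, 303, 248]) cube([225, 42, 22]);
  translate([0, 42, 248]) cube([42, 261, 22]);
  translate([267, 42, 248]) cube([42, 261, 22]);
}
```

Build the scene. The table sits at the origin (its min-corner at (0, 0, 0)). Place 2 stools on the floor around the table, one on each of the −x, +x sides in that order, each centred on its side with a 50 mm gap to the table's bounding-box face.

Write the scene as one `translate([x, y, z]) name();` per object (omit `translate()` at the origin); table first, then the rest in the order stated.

table();
translate([-359, 166, 0]) stool();
translate([679, 166, 0]) stool();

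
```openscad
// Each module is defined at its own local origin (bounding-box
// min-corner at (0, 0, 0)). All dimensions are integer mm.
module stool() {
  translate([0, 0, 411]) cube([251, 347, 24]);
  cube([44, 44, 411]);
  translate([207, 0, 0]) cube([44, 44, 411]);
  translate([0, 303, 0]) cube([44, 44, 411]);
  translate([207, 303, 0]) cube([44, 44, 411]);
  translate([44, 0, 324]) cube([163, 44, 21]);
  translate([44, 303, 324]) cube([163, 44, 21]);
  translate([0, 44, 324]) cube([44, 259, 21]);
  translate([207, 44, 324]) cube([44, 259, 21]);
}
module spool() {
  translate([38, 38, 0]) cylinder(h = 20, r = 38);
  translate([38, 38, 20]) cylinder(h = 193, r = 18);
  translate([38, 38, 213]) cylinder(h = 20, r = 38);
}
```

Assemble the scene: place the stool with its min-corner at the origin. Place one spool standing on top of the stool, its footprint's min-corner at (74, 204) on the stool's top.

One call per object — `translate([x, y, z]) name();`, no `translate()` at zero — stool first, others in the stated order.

stool();
translate([74, 204, 435]) spool();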